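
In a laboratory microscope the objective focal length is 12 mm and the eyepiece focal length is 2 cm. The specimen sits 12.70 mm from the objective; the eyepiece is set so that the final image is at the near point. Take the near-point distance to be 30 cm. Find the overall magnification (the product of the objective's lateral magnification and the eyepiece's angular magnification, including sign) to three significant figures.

-274

Convert to cm: f_obj = 12 mm = 1.2 cm; d_o = 12.70 mm = 1.27 cm.
Objective: 1/d_i = 1/f_obj - 1/d_o = 1/1.2 - 1/1.27 = 0.04593 cm^-1, so d_i = 21.771 cm.
m_obj = -d_i/d_o = -21.771/1.27 = -17.143.
Eyepiece angular magnification (image at near point): M_eye = 1 + D/f_e = 1 + 30/2 = 16.000.
Overall M = m_obj x M_eye = (-17.143)(16.000) = -274.29.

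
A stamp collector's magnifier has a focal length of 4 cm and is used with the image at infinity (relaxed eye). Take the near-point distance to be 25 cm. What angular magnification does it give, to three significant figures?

M = D/f = 25/4 = 6.250.

6.25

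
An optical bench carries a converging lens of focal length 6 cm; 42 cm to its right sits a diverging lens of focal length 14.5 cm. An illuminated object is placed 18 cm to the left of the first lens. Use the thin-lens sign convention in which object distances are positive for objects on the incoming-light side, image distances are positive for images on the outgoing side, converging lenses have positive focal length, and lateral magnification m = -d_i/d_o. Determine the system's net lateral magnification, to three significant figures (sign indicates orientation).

-0.153

First lens: d_i1 = 1/(1/6 - 1/18) = 9.000 cm.
m_1 = -(9.000)/18 = -0.5000.
The intermediate image is 9.000 cm to the right of lens 1, so d_o2 = L - d_i1 = 42 - 9.000 = 33.000 cm.
Second lens: d_i2 = 1/(1/(-14.5) - 1/(33.000)) = -10.074 cm.
m_2 = -(-10.074)/(33.000) = 0.3053.
Overall magnification: m = m_1 m_2 = -0.1526.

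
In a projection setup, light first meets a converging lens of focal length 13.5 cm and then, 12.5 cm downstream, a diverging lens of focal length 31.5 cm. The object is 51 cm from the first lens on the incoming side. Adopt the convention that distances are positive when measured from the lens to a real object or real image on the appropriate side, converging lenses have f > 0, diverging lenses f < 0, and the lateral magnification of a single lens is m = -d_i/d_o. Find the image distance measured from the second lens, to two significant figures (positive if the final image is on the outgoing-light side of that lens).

Lens 1: 1/d_i1 = 1/f_1 - 1/d_o1 = 1/13.5 - 1/51 = 0.05447 cm^-1, so d_i1 = 18.360 cm.
This image would form 18.360 cm past lens 1, i.e. 5.860 cm beyond lens 2, so it is a virtual object for lens 2: d_o2 = 12.5 - 18.360 = -5.860 cm.
Lens 2: 1/d_i2 = 1/f_2 - 1/d_o2 = 1/(-31.5) - 1/(-5.860) = 0.13890 cm^-1, so d_i2 = 7.199 cm.

7.2 cm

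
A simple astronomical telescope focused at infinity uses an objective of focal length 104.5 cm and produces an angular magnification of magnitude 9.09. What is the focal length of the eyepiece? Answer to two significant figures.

|M| = f_obj/f_eye, so f_eye = f_obj/|M| = 104.5/9.09 = 11.496 cm.

11 cm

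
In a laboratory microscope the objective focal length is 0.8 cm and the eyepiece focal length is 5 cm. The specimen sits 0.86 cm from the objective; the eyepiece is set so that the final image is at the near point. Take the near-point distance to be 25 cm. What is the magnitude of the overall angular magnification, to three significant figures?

80.0

Objective: 1/d_i = 1/f_obj - 1/d_o = 1/0.8 - 1/0.86 = 0.08721 cm^-1, so d_i = 11.467 cm.
m_obj = -d_i/d_o = -11.467/0.86 = -13.333.
Eyepiece angular magnification (image at near point): M_eye = 1 + D/f_e = 1 + 25/5 = 6.000.
Overall M = m_obj x M_eye = (-13.333)(6.000) = -80.00.
|M| = 80.00.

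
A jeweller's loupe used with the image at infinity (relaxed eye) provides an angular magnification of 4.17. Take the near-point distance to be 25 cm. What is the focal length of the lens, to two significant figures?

6.0 cm

For the image at infinity, M = D/f.
f = D/M = 25/4.17 = 5.995 cm.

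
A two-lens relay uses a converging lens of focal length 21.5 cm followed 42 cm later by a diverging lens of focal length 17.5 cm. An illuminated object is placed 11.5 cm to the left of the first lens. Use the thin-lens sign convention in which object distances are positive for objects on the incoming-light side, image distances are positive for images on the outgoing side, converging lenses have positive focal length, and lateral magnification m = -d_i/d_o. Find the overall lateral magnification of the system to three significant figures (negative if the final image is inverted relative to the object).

0.447

First lens: d_i1 = 1/(1/21.5 - 1/11.5) = -24.725 cm.
m_1 = -(-24.725)/11.5 = 2.1500.
With d_i1 < 0 the first image is virtual and lies on the object side; the object distance for lens 2 is d_o2 = 42 - (-24.725) = 66.725 cm.
Second lens: d_i2 = 1/(1/(-17.5) - 1/(66.725)) = -13.864 cm.
m_2 = -(-13.864)/(66.725) = 0.2078.
Overall magnification: m = m_1 m_2 = 0.4467.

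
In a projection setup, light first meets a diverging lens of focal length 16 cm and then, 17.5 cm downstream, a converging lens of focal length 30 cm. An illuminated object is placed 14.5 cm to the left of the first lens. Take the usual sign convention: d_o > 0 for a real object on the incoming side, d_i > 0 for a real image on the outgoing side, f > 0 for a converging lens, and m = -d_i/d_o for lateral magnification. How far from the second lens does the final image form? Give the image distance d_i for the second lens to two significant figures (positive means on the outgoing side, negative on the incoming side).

-150 cm

Applying the thin-lens equation to the first lens, 1/(-16) = 1/14.5 + 1/d_i1, which gives d_i1 = -7.607 cm.
With d_i1 < 0 the first image is virtual and lies on the object side; the object distance for lens 2 is d_o2 = 17.5 - (-7.607) = 25.107 cm.
Applying the thin-lens equation again with f_2 = 30 cm and d_o2 = 25.107 cm gives d_i2 = -153.920 cm.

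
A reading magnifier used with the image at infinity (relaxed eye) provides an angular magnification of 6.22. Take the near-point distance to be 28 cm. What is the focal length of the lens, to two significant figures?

For the image at infinity, M = D/f.
f = D/M = 28/6.22 = 4.502 cm.

4.5 cm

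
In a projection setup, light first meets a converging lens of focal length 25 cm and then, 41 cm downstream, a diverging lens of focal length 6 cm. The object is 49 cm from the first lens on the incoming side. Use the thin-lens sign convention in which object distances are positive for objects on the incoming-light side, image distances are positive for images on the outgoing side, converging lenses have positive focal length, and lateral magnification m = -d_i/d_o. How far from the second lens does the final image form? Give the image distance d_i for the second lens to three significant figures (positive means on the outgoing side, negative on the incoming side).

First lens: d_i1 = 1/(1/25 - 1/49) = 51.042 cm.
This image would form 51.042 cm past lens 1, i.e. 10.042 cm beyond lens 2, so it is a virtual object for lens 2: d_o2 = 41 - 51.042 = -10.042 cm.
Second lens: d_i2 = 1/(1/(-6) - 1/(-10.042)) = -14.907 cm.

-14.9 cm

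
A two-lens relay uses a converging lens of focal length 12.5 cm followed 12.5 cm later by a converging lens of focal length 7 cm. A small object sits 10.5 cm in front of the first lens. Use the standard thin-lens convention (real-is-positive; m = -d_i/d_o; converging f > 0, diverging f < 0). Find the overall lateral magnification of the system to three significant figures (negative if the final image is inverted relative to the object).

-0.615

Lens 1: 1/d_i1 = 1/f_1 - 1/d_o1 = 1/12.5 - 1/10.5 = -0.01524 cm^-1, so d_i1 = -65.625 cm.
m_1 = -(-65.625)/10.5 = 6.2500.
With d_i1 < 0 the first image is virtual and lies on the object side; the object distance for lens 2 is d_o2 = 12.5 - (-65.625) = 78.125 cm.
Lens 2: 1/d_i2 = 1/f_2 - 1/d_o2 = 1/7 - 1/(78.125) = 0.13006 cm^-1, so d_i2 = 7.689 cm.
m_2 = -(7.689)/(78.125) = -0.0984.
Total m = m_1 x m_2 = (6.2500)(-0.0984) = -0.6151.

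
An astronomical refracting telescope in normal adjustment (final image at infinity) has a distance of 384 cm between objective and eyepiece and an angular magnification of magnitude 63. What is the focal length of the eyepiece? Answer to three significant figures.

In normal adjustment the tube length equals f_obj + f_eye and |M| = f_obj/f_eye.
So f_obj = 63 f_eye and 63 f_eye + f_eye = 384 cm, giving f_eye = 384/64 = 6.000 cm and f_obj = 378.000 cm.

6.00 cm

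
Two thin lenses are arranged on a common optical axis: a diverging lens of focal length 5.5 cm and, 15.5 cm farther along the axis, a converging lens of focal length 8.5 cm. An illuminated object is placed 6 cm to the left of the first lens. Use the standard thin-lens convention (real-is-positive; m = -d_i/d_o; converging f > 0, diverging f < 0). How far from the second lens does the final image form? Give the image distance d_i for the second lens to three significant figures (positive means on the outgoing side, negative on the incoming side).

15.8 cm

Applying the thin-lens equation to the first lens, 1/(-5.5) = 1/6 + 1/d_i1, which gives d_i1 = -2.870 cm.
With d_i1 < 0 the first image is virtual and lies on the object side; the object distance for lens 2 is d_o2 = 15.5 - (-2.870) = 18.370 cm.
Applying the thin-lens equation again with f_2 = 8.5 cm and d_o2 = 18.370 cm gives d_i2 = 15.820 cm.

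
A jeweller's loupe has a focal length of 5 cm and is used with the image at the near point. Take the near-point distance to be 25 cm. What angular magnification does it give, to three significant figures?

6.00

M = 1 + D/f = 1 + 25/5 = 6.000.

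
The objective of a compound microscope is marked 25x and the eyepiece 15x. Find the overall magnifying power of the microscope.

375

The overall magnification of a compound microscope is the product of the objective and eyepiece magnifications:
M = M_obj x M_eye = 25 x 15 = 375.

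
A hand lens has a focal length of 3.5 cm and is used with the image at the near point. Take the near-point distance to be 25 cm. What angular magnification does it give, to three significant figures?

8.14

M = 1 + D/f = 1 + 25/3.5 = 8.143.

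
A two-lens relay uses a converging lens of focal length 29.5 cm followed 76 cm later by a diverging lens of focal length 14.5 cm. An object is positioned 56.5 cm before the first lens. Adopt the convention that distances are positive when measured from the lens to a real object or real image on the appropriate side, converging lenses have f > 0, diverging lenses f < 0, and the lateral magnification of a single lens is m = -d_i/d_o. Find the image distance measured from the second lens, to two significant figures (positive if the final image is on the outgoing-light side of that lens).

Applying the thin-lens equation to the first lens, 1/29.5 = 1/56.5 + 1/d_i1, which gives d_i1 = 61.731 cm.
Object distance for lens 2: d_o2 = 76 - 61.731 = 14.269 cm.
Applying the thin-lens equation again with f_2 = -14.5 cm and d_o2 = 14.269 cm gives d_i2 = -7.192 cm.

-7.2 cm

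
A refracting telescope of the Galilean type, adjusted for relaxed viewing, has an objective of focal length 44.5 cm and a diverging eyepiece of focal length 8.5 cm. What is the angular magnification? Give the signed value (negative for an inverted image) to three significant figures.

M = -f_obj/f_eye = -44.5/(-8.5) = 5.235.

5.24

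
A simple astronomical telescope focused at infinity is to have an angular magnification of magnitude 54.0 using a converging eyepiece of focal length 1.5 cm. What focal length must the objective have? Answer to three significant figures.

81.0 cm

|M| = f_obj/|f_eye|, so f_obj = |M| x |f_eye| = 54.0 x 1.5 = 81.000 cm.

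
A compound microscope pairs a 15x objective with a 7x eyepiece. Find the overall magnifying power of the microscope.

105

The overall magnification of a compound microscope is the product of the objective and eyepiece magnifications:
M = M_obj x M_eye = 15 x 7 = 105.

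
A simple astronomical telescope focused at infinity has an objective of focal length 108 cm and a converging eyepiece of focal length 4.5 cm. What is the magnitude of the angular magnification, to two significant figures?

24

|M| = f_obj/|f_eye| = 108/4.5 = 24.000.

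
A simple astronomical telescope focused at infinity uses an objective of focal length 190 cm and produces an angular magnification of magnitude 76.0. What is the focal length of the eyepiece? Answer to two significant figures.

|M| = f_obj/f_eye, so f_eye = f_obj/|M| = 190/76.0 = 2.500 cm.

2.5 cm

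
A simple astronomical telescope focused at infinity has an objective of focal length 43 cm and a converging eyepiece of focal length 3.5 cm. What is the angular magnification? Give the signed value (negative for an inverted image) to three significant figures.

M = -f_obj/f_eye = -43/(3.5) = -12.286.

-12.3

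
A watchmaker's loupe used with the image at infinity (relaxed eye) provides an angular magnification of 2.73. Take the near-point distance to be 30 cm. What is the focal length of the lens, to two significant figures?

For the image at infinity, M = D/f.
f = D/M = 30/2.73 = 10.989 cm.

11 cm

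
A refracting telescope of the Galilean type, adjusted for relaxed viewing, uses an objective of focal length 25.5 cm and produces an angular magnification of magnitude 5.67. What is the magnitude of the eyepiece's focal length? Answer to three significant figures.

4.50 cm

|M| = f_obj/|f_eye|, so |f_eye| = f_obj/|M| = 25.5/5.67 = 4.497 cm.
(The eyepiece is diverging, so its signed focal length is -4.497 cm.)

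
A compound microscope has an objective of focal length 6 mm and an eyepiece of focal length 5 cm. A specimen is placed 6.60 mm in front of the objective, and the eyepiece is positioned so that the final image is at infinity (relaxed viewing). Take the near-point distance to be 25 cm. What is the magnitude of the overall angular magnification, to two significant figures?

Convert to cm: f_obj = 6 mm = 0.6 cm; d_o = 6.60 mm = 0.66 cm.
Objective: 1/d_i = 1/f_obj - 1/d_o = 1/0.6 - 1/0.66 = 0.15152 cm^-1, so d_i = 6.600 cm.
m_obj = -d_i/d_o = -6.600/0.66 = -10.000.
Eyepiece angular magnification (image at infinity): M_eye = D/f_e = 25/5 = 5.000.
Overall M = m_obj x M_eye = (-10.000)(5.000) = -50.00.
|M| = 50.00.

50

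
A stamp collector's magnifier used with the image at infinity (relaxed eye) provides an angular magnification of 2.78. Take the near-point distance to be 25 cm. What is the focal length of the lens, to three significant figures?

For the image at infinity, M = D/f.
f = D/M = 25/2.78 = 8.993 cm.

8.99 cm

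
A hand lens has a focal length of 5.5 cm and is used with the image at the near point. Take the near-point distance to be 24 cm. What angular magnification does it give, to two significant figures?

5.4

M = 1 + D/f = 1 + 24/5.5 = 5.364.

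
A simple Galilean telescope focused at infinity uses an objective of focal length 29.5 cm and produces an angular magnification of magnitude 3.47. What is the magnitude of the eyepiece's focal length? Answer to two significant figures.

8.5 cm

|M| = f_obj/|f_eye|, so |f_eye| = f_obj/|M| = 29.5/3.47 = 8.501 cm.
(The eyepiece is diverging, so its signed focal length is -8.501 cm.)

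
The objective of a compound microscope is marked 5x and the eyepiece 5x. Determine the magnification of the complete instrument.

The overall magnification of a compound microscope is the product of the objective and eyepiece magnifications:
M = M_obj x M_eye = 5 x 5 = 25.

25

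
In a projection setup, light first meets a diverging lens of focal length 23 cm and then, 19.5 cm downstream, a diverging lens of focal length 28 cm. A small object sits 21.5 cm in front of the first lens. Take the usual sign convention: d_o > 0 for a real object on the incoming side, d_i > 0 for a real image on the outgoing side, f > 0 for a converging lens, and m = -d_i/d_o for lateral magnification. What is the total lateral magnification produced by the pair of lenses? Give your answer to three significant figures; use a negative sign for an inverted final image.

0.247

First lens: d_i1 = 1/(1/(-23) - 1/21.5) = -11.112 cm.
m_1 = -(-11.112)/21.5 = 0.5169.
With d_i1 < 0 the first image is virtual and lies on the object side; the object distance for lens 2 is d_o2 = 19.5 - (-11.112) = 30.612 cm.
Second lens: d_i2 = 1/(1/(-28) - 1/(30.612)) = -14.624 cm.
m_2 = -(-14.624)/(30.612) = 0.4777.
Overall magnification: m = m_1 m_2 = 0.2469.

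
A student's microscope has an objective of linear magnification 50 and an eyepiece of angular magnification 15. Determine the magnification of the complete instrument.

750

The overall magnification of a compound microscope is the product of the objective and eyepiece magnifications:
M = M_obj x M_eye = 50 x 15 = 750.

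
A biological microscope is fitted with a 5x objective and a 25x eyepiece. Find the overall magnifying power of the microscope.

125

The overall magnification of a compound microscope is the product of the objective and eyepiece magnifications:
M = M_obj x M_eye = 5 x 25 = 125.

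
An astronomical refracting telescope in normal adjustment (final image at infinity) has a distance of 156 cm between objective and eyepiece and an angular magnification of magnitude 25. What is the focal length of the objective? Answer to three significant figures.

150 cm

In normal adjustment the tube length equals f_obj + f_eye and |M| = f_obj/f_eye.
So f_obj = 25 f_eye and 25 f_eye + f_eye = 156 cm, giving f_eye = 156/26 = 6.000 cm and f_obj = 150.000 cm.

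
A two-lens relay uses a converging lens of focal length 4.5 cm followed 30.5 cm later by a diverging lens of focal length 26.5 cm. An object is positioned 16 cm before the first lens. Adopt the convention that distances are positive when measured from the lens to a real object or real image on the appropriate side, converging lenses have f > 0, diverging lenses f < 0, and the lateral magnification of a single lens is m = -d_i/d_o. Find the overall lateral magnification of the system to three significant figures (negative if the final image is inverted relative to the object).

Lens 1: 1/d_i1 = 1/f_1 - 1/d_o1 = 1/4.5 - 1/16 = 0.15972 cm^-1, so d_i1 = 6.261 cm.
m_1 = -(6.261)/16 = -0.3913.
Object distance for lens 2: d_o2 = 30.5 - 6.261 = 24.239 cm.
Lens 2: 1/d_i2 = 1/f_2 - 1/d_o2 = 1/(-26.5) - 1/(24.239) = -0.07899 cm^-1, so d_i2 = -12.660 cm.
m_2 = -(-12.660)/(24.239) = 0.5223.
Overall magnification: m = m_1 m_2 = -0.2044.

-0.204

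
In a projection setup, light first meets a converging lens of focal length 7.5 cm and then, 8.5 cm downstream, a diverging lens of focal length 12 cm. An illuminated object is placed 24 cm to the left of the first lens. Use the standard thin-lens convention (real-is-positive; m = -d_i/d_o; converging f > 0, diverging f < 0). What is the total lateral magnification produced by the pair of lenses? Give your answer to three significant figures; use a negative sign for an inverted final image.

First lens: d_i1 = 1/(1/7.5 - 1/24) = 10.909 cm.
m_1 = -(10.909)/24 = -0.4545.
Since 10.909 cm > 8.5 cm, the first image lies past the second lens and serves as a virtual object: d_o2 = L - d_i1 = -2.409 cm.
Second lens: d_i2 = 1/(1/(-12) - 1/(-2.409)) = 3.014 cm.
m_2 = -(3.014)/(-2.409) = 1.2512.
The system's lateral magnification is m_1 m_2 = (-0.4545)(1.2512) = -0.5687.

-0.569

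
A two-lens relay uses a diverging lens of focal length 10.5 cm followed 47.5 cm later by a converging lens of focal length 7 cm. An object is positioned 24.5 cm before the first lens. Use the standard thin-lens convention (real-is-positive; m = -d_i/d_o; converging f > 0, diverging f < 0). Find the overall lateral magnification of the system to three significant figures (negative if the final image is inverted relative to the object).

Applying the thin-lens equation to the first lens, 1/(-10.5) = 1/24.5 + 1/d_i1, which gives d_i1 = -7.350 cm.
Its lateral magnification is m_1 = -d_i1/d_o1 = -(-7.350)/24.5 = 0.3000.
With d_i1 < 0 the first image is virtual and lies on the object side; the object distance for lens 2 is d_o2 = 47.5 - (-7.350) = 54.850 cm.
Applying the thin-lens equation again with f_2 = 7 cm and d_o2 = 54.850 cm gives d_i2 = 8.024 cm.
m_2 = -(8.024)/(54.850) = -0.1463.
Overall magnification: m = m_1 m_2 = -0.0439.

-0.0439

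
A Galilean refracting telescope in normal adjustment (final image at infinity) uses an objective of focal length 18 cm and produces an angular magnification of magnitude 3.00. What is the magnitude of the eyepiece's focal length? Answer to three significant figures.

|M| = f_obj/|f_eye|, so |f_eye| = f_obj/|M| = 18/3.0 = 6.000 cm.
(The eyepiece is diverging, so its signed focal length is -6.000 cm.)

6.00 cm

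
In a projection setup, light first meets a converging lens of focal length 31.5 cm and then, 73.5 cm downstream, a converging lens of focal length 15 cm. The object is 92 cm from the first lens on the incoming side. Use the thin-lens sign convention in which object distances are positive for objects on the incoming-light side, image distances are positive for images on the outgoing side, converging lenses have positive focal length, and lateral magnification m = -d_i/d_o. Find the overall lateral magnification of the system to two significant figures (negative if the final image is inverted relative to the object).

0.74

Lens 1: 1/d_i1 = 1/f_1 - 1/d_o1 = 1/31.5 - 1/92 = 0.02088 cm^-1, so d_i1 = 47.901 cm.
m_1 = -(47.901)/92 = -0.5207.
The intermediate image is 47.901 cm to the right of lens 1, so d_o2 = L - d_i1 = 73.5 - 47.901 = 25.599 cm.
Lens 2: 1/d_i2 = 1/f_2 - 1/d_o2 = 1/15 - 1/(25.599) = 0.02760 cm^-1, so d_i2 = 36.228 cm.
m_2 = -(36.228)/(25.599) = -1.4152.
Total m = m_1 x m_2 = (-0.5207)(-1.4152) = 0.7368.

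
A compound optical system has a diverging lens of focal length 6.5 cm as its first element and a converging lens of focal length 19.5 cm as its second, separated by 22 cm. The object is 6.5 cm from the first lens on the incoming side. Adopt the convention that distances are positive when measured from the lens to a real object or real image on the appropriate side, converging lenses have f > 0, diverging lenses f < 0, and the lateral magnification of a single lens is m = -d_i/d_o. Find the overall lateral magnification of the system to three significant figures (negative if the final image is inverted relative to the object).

Applying the thin-lens equation to the first lens, 1/(-6.5) = 1/6.5 + 1/d_i1, which gives d_i1 = -3.250 cm.
Its lateral magnification is m_1 = -d_i1/d_o1 = -(-3.250)/6.5 = 0.5000.
The intermediate image is virtual, 3.250 cm to the left of lens 1, so d_o2 = L - d_i1 = 22 - (-3.250) = 25.250 cm.
Applying the thin-lens equation again with f_2 = 19.5 cm and d_o2 = 25.250 cm gives d_i2 = 85.630 cm.
m_2 = -(85.630)/(25.250) = -3.3913.
Overall magnification: m = m_1 m_2 = -1.6957.

-1.70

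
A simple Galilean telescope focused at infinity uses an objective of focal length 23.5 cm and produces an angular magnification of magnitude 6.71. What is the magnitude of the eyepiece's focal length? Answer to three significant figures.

3.50 cm

|M| = f_obj/|f_eye|, so |f_eye| = f_obj/|M| = 23.5/6.71 = 3.502 cm.
(The eyepiece is diverging, so its signed focal length is -3.502 cm.)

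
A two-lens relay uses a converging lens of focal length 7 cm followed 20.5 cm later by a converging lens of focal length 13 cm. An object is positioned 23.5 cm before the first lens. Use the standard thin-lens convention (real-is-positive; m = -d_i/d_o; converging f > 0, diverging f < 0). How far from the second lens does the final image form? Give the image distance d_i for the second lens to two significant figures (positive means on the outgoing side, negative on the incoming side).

First lens: d_i1 = 1/(1/7 - 1/23.5) = 9.970 cm.
Object distance for lens 2: d_o2 = 20.5 - 9.970 = 10.530 cm.
Second lens: d_i2 = 1/(1/13 - 1/(10.530)) = -55.429 cm.

-55 cm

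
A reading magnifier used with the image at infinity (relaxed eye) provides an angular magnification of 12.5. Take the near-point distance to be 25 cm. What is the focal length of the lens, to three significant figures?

For the image at infinity, M = D/f.
f = D/M = 25/12.5 = 2.000 cm.

2.00 cm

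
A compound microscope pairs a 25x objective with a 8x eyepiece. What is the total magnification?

200

The overall magnification of a compound microscope is the product of the objective and eyepiece magnifications:
M = M_obj x M_eye = 25 x 8 = 200.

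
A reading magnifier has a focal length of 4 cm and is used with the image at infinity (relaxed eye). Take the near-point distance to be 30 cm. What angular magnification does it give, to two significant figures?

7.5

M = D/f = 30/4 = 7.500.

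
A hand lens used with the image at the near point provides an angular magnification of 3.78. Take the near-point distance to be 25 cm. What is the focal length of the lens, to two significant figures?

For the image at the near point, M = 1 + D/f.
f = D/(M - 1) = 25/(3.78 - 1) = 8.993 cm.

9.0 cm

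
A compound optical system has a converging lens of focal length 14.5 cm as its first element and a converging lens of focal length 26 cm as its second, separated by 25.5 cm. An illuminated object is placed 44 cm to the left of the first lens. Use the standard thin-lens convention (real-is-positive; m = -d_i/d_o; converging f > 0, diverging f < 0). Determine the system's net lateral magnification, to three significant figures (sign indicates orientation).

Lens 1: 1/d_i1 = 1/f_1 - 1/d_o1 = 1/14.5 - 1/44 = 0.04624 cm^-1, so d_i1 = 21.627 cm.
m_1 = -(21.627)/44 = -0.4915.
The intermediate image is 21.627 cm to the right of lens 1, so d_o2 = L - d_i1 = 25.5 - 21.627 = 3.873 cm.
Lens 2: 1/d_i2 = 1/f_2 - 1/d_o2 = 1/26 - 1/(3.873) = -0.21974 cm^-1, so d_i2 = -4.551 cm.
m_2 = -(-4.551)/(3.873) = 1.1750.
Overall magnification: m = m_1 m_2 = -0.5776.

-0.578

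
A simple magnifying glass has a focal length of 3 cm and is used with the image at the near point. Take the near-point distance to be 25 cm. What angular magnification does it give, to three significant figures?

M = 1 + D/f = 1 + 25/3 = 9.333.

9.33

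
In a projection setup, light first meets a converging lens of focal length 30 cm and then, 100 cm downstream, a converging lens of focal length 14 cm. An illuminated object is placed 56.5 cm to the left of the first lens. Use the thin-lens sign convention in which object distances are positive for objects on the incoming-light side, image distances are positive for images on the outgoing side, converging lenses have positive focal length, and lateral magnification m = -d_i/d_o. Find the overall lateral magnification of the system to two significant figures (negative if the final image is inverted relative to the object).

0.72

Lens 1: 1/d_i1 = 1/f_1 - 1/d_o1 = 1/30 - 1/56.5 = 0.01563 cm^-1, so d_i1 = 63.962 cm.
m_1 = -(63.962)/56.5 = -1.1321.
That image sits 36.038 cm in front of the second lens, so d_o2 = 36.038 cm.
Lens 2: 1/d_i2 = 1/f_2 - 1/d_o2 = 1/14 - 1/(36.038) = 0.04368 cm^-1, so d_i2 = 22.894 cm.
m_2 = -(22.894)/(36.038) = -0.6353.
The system's lateral magnification is m_1 m_2 = (-1.1321)(-0.6353) = 0.7192.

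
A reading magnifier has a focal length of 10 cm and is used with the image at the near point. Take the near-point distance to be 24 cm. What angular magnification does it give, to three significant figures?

M = 1 + D/f = 1 + 24/10 = 3.400.

3.40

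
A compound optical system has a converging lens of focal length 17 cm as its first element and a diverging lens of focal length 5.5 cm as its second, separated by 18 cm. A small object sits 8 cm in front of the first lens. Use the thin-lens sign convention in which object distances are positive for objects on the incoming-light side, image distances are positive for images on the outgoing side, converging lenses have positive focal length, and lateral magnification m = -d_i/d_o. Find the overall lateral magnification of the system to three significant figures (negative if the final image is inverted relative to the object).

0.269

First lens: d_i1 = 1/(1/17 - 1/8) = -15.111 cm.
m_1 = -(-15.111)/8 = 1.8889.
The intermediate image is virtual, 15.111 cm to the left of lens 1, so d_o2 = L - d_i1 = 18 - (-15.111) = 33.111 cm.
Second lens: d_i2 = 1/(1/(-5.5) - 1/(33.111)) = -4.717 cm.
m_2 = -(-4.717)/(33.111) = 0.1424.
The system's lateral magnification is m_1 m_2 = (1.8889)(0.1424) = 0.2691.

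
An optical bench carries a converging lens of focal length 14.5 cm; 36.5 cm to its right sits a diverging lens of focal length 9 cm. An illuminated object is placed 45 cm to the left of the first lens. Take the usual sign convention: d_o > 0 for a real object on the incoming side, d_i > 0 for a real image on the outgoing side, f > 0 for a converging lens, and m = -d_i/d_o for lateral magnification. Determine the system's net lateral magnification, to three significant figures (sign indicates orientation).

-0.177

Lens 1: 1/d_i1 = 1/f_1 - 1/d_o1 = 1/14.5 - 1/45 = 0.04674 cm^-1, so d_i1 = 21.393 cm.
m_1 = -(21.393)/45 = -0.4754.
That image sits 15.107 cm in front of the second lens, so d_o2 = 15.107 cm.
Lens 2: 1/d_i2 = 1/f_2 - 1/d_o2 = 1/(-9) - 1/(15.107) = -0.17731 cm^-1, so d_i2 = -5.640 cm.
m_2 = -(-5.640)/(15.107) = 0.3733.
Total m = m_1 x m_2 = (-0.4754)(0.3733) = -0.1775.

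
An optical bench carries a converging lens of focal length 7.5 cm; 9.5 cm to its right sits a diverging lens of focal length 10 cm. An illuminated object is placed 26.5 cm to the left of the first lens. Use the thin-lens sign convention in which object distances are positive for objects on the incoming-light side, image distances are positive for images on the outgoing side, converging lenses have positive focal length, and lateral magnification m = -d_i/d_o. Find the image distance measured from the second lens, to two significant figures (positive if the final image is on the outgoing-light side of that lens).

Lens 1: 1/d_i1 = 1/f_1 - 1/d_o1 = 1/7.5 - 1/26.5 = 0.09560 cm^-1, so d_i1 = 10.461 cm.
This image would form 10.461 cm past lens 1, i.e. 0.961 cm beyond lens 2, so it is a virtual object for lens 2: d_o2 = 9.5 - 10.461 = -0.961 cm.
Lens 2: 1/d_i2 = 1/f_2 - 1/d_o2 = 1/(-10) - 1/(-0.961) = 0.94110 cm^-1, so d_i2 = 1.063 cm.

1.1 cm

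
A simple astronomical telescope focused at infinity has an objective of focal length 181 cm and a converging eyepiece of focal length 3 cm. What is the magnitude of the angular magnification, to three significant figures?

|M| = f_obj/|f_eye| = 181/3 = 60.333.

60.3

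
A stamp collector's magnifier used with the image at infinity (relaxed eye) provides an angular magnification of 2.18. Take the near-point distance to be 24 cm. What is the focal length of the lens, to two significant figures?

For the image at infinity, M = D/f.
f = D/M = 24/2.18 = 11.009 cm.

11 cm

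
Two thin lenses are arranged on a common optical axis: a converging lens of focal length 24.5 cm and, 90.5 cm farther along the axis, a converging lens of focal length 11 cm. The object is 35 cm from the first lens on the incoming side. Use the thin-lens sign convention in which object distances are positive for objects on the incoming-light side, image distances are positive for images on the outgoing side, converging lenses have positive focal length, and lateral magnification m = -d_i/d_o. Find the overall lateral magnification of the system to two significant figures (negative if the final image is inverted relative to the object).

Applying the thin-lens equation to the first lens, 1/24.5 = 1/35 + 1/d_i1, which gives d_i1 = 81.667 cm.
Its lateral magnification is m_1 = -d_i1/d_o1 = -(81.667)/35 = -2.3333.
The intermediate image is 81.667 cm to the right of lens 1, so d_o2 = L - d_i1 = 90.5 - 81.667 = 8.833 cm.
Applying the thin-lens equation again with f_2 = 11 cm and d_o2 = 8.833 cm gives d_i2 = -44.846 cm.
m_2 = -(-44.846)/(8.833) = 5.0769.
The system's lateral magnification is m_1 m_2 = (-2.3333)(5.0769) = -11.8462.

-12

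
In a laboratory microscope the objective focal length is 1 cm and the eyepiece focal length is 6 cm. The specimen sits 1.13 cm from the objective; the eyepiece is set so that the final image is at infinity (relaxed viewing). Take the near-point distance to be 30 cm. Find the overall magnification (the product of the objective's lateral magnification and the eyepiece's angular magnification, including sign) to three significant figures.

Objective: 1/d_i = 1/f_obj - 1/d_o = 1/1 - 1/1.13 = 0.11504 cm^-1, so d_i = 8.692 cm.
m_obj = -d_i/d_o = -8.692/1.13 = -7.692.
Eyepiece angular magnification (image at infinity): M_eye = D/f_e = 30/6 = 5.000.
Overall M = m_obj x M_eye = (-7.692)(5.000) = -38.46.

-38.5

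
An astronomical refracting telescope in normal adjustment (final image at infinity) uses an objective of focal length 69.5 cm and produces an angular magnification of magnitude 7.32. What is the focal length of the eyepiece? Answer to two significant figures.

|M| = f_obj/f_eye, so f_eye = f_obj/|M| = 69.5/7.32 = 9.495 cm.

9.5 cm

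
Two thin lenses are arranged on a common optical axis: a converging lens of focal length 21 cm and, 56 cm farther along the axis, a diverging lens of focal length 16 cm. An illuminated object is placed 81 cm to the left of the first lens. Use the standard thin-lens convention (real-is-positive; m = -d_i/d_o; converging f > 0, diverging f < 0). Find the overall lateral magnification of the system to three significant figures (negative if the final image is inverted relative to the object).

Applying the thin-lens equation to the first lens, 1/21 = 1/81 + 1/d_i1, which gives d_i1 = 28.350 cm.
Its lateral magnification is m_1 = -d_i1/d_o1 = -(28.350)/81 = -0.3500.
The intermediate image is 28.350 cm to the right of lens 1, so d_o2 = L - d_i1 = 56 - 28.350 = 27.650 cm.
Applying the thin-lens equation again with f_2 = -16 cm and d_o2 = 27.650 cm gives d_i2 = -10.135 cm.
m_2 = -(-10.135)/(27.650) = 0.3666.
The system's lateral magnification is m_1 m_2 = (-0.3500)(0.3666) = -0.1283.

-0.128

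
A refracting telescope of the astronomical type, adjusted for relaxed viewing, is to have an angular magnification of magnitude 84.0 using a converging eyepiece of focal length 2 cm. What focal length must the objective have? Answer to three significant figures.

|M| = f_obj/|f_eye|, so f_obj = |M| x |f_eye| = 84.0 x 2 = 168.000 cm.

168 cm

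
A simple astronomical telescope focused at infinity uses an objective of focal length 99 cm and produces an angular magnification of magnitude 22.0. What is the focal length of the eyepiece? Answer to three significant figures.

|M| = f_obj/f_eye, so f_eye = f_obj/|M| = 99/22.0 = 4.500 cm.

4.50 cm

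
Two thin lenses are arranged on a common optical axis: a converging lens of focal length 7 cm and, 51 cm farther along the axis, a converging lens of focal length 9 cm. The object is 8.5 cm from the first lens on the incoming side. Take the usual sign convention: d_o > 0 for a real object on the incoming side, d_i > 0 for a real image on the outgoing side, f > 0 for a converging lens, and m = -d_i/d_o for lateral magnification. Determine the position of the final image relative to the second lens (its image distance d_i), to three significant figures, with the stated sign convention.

First lens: d_i1 = 1/(1/7 - 1/8.5) = 39.667 cm.
The intermediate image is 39.667 cm to the right of lens 1, so d_o2 = L - d_i1 = 51 - 39.667 = 11.333 cm.
Second lens: d_i2 = 1/(1/9 - 1/(11.333)) = 43.714 cm.

43.7 cm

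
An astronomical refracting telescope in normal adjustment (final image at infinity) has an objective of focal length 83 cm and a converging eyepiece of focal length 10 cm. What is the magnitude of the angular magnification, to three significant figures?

8.30

|M| = f_obj/|f_eye| = 83/10 = 8.300.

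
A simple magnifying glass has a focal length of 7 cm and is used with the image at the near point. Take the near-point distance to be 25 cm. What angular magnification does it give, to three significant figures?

M = 1 + D/f = 1 + 25/7 = 4.571.

4.57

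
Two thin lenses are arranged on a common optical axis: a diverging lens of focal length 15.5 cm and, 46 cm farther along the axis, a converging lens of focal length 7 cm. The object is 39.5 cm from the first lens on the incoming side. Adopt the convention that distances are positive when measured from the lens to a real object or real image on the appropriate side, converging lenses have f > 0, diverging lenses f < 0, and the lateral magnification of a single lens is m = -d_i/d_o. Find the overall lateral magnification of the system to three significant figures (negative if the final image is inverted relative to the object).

First lens: d_i1 = 1/(1/(-15.5) - 1/39.5) = -11.132 cm.
m_1 = -(-11.132)/39.5 = 0.2818.
The intermediate image is virtual, 11.132 cm to the left of lens 1, so d_o2 = L - d_i1 = 46 - (-11.132) = 57.132 cm.
Second lens: d_i2 = 1/(1/7 - 1/(57.132)) = 7.977 cm.
m_2 = -(7.977)/(57.132) = -0.1396.
Total m = m_1 x m_2 = (0.2818)(-0.1396) = -0.0394.

-0.0394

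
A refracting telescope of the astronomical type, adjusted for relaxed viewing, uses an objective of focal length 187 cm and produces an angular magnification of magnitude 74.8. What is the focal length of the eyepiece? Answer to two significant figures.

|M| = f_obj/f_eye, so f_eye = f_obj/|M| = 187/74.8 = 2.500 cm.

2.5 cm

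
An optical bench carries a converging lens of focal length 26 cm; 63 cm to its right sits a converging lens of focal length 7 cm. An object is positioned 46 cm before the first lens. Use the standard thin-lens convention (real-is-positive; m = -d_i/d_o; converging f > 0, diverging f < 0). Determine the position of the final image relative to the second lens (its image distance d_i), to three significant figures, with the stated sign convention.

First lens: d_i1 = 1/(1/26 - 1/46) = 59.800 cm.
Object distance for lens 2: d_o2 = 63 - 59.800 = 3.200 cm.
Second lens: d_i2 = 1/(1/7 - 1/(3.200)) = -5.895 cm.

-5.89 cm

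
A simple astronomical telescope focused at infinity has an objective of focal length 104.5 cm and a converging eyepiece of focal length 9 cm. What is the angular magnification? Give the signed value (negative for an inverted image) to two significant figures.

-12

M = -f_obj/f_eye = -104.5/(9) = -11.611.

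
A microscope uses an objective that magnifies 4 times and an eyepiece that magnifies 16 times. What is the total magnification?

64

The overall magnification of a compound microscope is the product of the objective and eyepiece magnifications:
M = M_obj x M_eye = 4 x 16 = 64.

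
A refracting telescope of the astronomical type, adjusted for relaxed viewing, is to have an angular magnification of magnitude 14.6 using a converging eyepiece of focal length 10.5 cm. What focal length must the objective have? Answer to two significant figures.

150 cm

|M| = f_obj/|f_eye|, so f_obj = |M| x |f_eye| = 14.6 x 10.5 = 153.300 cm.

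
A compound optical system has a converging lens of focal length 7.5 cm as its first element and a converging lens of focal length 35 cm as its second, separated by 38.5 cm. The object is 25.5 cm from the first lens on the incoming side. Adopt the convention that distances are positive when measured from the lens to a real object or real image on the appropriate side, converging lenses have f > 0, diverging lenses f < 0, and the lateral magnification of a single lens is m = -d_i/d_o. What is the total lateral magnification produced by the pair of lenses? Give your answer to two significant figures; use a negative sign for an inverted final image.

First lens: d_i1 = 1/(1/7.5 - 1/25.5) = 10.625 cm.
m_1 = -(10.625)/25.5 = -0.4167.
The intermediate image is 10.625 cm to the right of lens 1, so d_o2 = L - d_i1 = 38.5 - 10.625 = 27.875 cm.
Second lens: d_i2 = 1/(1/35 - 1/(27.875)) = -136.930 cm.
m_2 = -(-136.930)/(27.875) = 4.9123.
The system's lateral magnification is m_1 m_2 = (-0.4167)(4.9123) = -2.0468.

-2.0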